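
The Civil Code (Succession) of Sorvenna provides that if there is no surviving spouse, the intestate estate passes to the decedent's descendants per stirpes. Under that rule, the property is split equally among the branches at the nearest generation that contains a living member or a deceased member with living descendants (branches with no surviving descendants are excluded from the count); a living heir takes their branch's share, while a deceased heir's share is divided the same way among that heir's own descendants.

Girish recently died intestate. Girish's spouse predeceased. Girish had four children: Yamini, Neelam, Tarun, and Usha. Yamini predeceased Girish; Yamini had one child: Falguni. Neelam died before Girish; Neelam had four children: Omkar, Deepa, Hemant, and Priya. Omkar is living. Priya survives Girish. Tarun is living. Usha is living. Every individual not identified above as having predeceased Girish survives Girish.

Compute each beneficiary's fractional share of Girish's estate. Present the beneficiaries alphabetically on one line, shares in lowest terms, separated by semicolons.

Deepa 1/16; Falguni 1/4; Hemant 1/16; Omkar 1/16; Priya 1/16; Tarun 1/4; Usha 1/4

There is no surviving spouse, so the entire estate passes to Girish's descendants per stirpes.
The estate is divided into 4 equal shares of 1/4 among Yamini, Neelam, Tarun, Usha.
Yamini predeceased; the 1/4 allotted to Yamini's branch passes to Yamini's issue by representation.
Falguni is the sole taker at this level and receives the full 1/4.
Neelam predeceased; the 1/4 allotted to Neelam's branch passes to Neelam's issue by representation.
The 1/4 is divided into 4 equal shares of 1/16 among Omkar, Deepa, Hemant, Priya.
Omkar is living and takes 1/16.
Deepa is living and takes 1/16.
Hemant is living and takes 1/16.
Priya is living and takes 1/16.
Tarun is living and takes 1/4.
Usha is living and takes 1/4.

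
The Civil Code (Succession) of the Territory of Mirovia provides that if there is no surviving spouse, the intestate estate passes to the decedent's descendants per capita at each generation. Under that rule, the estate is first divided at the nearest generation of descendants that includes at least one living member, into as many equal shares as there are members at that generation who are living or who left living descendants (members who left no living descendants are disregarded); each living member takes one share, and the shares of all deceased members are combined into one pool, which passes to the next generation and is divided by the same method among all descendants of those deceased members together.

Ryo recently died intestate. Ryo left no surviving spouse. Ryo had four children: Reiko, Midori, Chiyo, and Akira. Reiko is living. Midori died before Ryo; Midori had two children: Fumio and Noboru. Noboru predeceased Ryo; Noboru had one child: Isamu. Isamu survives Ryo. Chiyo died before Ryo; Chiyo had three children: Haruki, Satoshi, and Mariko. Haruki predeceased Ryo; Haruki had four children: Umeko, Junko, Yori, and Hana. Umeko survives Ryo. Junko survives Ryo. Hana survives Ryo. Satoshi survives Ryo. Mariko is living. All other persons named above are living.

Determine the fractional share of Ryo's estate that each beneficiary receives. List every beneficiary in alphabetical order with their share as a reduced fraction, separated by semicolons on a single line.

There is no surviving spouse, so the entire estate passes to Ryo's descendants per capita at each generation.
At generation 1 (Reiko, Midori, Chiyo, Akira) there are 4 shares of (1)/4 = 1/4 each.
Living: Reiko and Akira — each takes 1/4.
Deceased: Midori and Chiyo. Their combined 1/2 is pooled and carried to generation 2.
At generation 2 (Fumio, Noboru, Haruki, Satoshi, Mariko) there are 5 shares of (1/2)/5 = 1/10 each.
Living: Fumio, Satoshi, and Mariko — each takes 1/10.
Deceased: Noboru and Haruki. Their combined 1/5 is pooled and carried to generation 3.
At generation 3 (Isamu, Umeko, Junko, Yori, Hana) there are 5 shares of (1/5)/5 = 1/25 each.
Living: Isamu, Umeko, Junko, Yori, and Hana — each takes 1/25.

Akira 1/4; Fumio 1/10; Hana 1/25; Isamu 1/25; Junko 1/25; Mariko 1/10; Reiko 1/4; Satoshi 1/10; Umeko 1/25; Yori 1/25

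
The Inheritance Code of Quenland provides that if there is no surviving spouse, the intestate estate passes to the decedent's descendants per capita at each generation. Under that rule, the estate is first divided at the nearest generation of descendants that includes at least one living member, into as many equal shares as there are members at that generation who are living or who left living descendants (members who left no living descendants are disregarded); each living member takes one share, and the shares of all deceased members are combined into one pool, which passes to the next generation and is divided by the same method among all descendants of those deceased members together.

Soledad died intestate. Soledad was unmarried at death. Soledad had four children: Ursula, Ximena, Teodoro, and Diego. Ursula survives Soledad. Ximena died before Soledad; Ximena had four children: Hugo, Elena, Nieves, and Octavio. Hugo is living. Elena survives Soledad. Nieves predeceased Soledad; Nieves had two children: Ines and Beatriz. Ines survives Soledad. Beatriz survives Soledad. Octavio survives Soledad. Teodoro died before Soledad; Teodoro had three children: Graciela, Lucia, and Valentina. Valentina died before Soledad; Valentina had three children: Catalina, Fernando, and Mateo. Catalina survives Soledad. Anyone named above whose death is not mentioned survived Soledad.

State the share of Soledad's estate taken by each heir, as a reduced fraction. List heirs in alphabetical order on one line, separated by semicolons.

There is no surviving spouse, so the entire estate passes to Soledad's descendants per capita at each generation.
At generation 1 (Ursula, Ximena, Teodoro, Diego) there are 4 shares of (1)/4 = 1/4 each.
Living: Ursula and Diego — each takes 1/4.
Deceased: Ximena and Teodoro. Their combined 1/2 is pooled and carried to generation 2.
At generation 2 (Hugo, Elena, Nieves, Octavio, Graciela, Lucia, Valentina) there are 7 shares of (1/2)/7 = 1/14 each.
Living: Hugo, Elena, Octavio, Graciela, and Lucia — each takes 1/14.
Deceased: Nieves and Valentina. Their combined 1/7 is pooled and carried to generation 3.
At generation 3 (Ines, Beatriz, Catalina, Fernando, Mateo) there are 5 shares of (1/7)/5 = 1/35 each.
Living: Ines, Beatriz, Catalina, Fernando, and Mateo — each takes 1/35.

Beatriz 1/35; Catalina 1/35; Diego 1/4; Elena 1/14; Fernando 1/35; Graciela 1/14; Hugo 1/14; Ines 1/35; Lucia 1/14; Mateo 1/35; Octavio 1/14; Ursula 1/4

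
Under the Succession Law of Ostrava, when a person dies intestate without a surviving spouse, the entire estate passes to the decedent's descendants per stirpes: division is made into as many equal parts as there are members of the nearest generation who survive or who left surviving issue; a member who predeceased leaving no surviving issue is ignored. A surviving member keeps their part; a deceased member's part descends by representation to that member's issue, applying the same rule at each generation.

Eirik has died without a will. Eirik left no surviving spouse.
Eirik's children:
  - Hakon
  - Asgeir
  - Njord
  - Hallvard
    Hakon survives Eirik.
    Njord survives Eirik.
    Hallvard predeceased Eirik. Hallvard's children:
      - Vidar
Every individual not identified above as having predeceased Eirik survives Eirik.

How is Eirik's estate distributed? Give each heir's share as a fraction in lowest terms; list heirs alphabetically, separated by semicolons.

Asgeir 1/4; Hakon 1/4; Njord 1/4; Vidar 1/4

There is no surviving spouse, so the entire estate passes to Eirik's descendants per stirpes.
The estate is divided into 4 equal shares of 1/4 among Hakon, Asgeir, Njord, Hallvard.
Hakon is living and takes 1/4.
Asgeir is living and takes 1/4.
Njord is living and takes 1/4.
Hallvard predeceased; the 1/4 allotted to Hallvard's branch passes to Hallvard's issue by representation.
Vidar is the sole taker at this level and receives the full 1/4.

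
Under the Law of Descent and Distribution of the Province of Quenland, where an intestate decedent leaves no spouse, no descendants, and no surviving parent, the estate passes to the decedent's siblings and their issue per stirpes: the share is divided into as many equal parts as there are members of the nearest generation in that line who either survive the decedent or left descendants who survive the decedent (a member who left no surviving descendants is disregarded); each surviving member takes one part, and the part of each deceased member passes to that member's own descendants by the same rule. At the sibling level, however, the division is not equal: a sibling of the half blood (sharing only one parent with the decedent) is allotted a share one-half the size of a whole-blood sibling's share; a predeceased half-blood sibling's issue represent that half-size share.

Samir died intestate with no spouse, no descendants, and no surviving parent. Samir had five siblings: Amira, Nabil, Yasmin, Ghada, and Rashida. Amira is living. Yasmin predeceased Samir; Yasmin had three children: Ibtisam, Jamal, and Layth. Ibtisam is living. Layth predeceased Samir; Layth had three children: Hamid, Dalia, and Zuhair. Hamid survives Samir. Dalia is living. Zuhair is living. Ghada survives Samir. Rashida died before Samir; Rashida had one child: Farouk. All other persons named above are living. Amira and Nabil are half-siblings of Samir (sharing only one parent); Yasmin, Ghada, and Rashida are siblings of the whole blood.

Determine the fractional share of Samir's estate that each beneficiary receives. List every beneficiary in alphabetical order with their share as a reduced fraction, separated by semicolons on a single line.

No spouse, descendants, or parent survives, so the estate passes to Samir's siblings per stirpes.
Half-blood siblings count for one-half the weight of whole-blood siblings at the initial division.
Dividing 1 in proportion to weights (total weight 4): Amira (weight 1/2) → 1/8; Nabil (weight 1/2) → 1/8; Yasmin (weight 1) → 1/4; Ghada (weight 1) → 1/4; Rashida (weight 1) → 1/4.
Amira is living and takes 1/8.
Nabil is living and takes 1/8.
Yasmin predeceased; the 1/4 allotted to Yasmin's branch passes to Yasmin's issue by representation.
The 1/4 is divided into 3 equal shares of 1/12 among Ibtisam, Jamal, Layth.
Ibtisam is living and takes 1/12.
Jamal is living and takes 1/12.
Layth predeceased; the 1/12 allotted to Layth's branch passes to Layth's issue by representation.
The 1/12 is divided into 3 equal shares of 1/36 among Hamid, Dalia, Zuhair.
Hamid is living and takes 1/36.
Dalia is living and takes 1/36.
Zuhair is living and takes 1/36.
Ghada is living and takes 1/4.
Rashida predeceased; the 1/4 allotted to Rashida's branch passes to Rashida's issue by representation.
Farouk is the sole taker at this level and receives the full 1/4.

Amira 1/8; Dalia 1/36; Farouk 1/4; Ghada 1/4; Hamid 1/36; Ibtisam 1/12; Jamal 1/12; Nabil 1/8; Zuhair 1/36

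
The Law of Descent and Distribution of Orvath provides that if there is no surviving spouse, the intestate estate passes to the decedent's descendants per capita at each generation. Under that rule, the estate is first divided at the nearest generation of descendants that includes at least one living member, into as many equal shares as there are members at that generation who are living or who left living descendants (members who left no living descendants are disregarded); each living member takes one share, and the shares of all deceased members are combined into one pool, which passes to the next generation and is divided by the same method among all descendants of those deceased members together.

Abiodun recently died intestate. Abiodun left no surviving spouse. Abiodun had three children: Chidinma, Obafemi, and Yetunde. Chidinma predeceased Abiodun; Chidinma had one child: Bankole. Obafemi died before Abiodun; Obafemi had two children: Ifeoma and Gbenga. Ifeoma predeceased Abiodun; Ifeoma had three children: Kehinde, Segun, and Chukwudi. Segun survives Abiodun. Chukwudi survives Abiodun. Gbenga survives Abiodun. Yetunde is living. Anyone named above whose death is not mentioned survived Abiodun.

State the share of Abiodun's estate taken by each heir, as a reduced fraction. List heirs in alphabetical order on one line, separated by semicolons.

Bankole 2/9; Chukwudi 2/27; Gbenga 2/9; Kehinde 2/27; Segun 2/27; Yetunde 1/3

There is no surviving spouse, so the entire estate passes to Abiodun's descendants per capita at each generation.
At generation 1 (Chidinma, Obafemi, Yetunde) there are 3 shares of (1)/3 = 1/3 each.
Living: Yetunde — each takes 1/3.
Deceased: Chidinma and Obafemi. Their combined 2/3 is pooled and carried to generation 2.
At generation 2 (Bankole, Ifeoma, Gbenga) there are 3 shares of (2/3)/3 = 2/9 each.
Living: Bankole and Gbenga — each takes 2/9.
Deceased: Ifeoma. That 2/9 share is carried to generation 3.
At generation 3 (Kehinde, Segun, Chukwudi) there are 3 shares of (2/9)/3 = 2/27 each.
Living: Kehinde, Segun, and Chukwudi — each takes 2/27.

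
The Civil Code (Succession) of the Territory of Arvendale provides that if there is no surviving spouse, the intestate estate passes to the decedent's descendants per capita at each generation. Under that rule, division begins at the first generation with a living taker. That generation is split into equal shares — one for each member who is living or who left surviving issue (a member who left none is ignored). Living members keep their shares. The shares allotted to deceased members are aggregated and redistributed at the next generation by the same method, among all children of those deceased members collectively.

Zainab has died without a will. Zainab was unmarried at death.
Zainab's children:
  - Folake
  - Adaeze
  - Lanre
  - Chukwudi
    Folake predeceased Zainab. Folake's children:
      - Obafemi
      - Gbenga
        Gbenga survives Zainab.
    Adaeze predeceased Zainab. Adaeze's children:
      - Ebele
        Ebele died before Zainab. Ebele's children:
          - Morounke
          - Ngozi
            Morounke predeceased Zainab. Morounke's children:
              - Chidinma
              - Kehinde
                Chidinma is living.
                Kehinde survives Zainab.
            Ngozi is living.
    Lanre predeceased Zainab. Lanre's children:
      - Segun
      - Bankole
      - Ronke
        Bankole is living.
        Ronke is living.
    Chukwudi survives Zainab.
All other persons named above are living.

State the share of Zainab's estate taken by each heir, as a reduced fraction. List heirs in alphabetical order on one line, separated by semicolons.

There is no surviving spouse, so the entire estate passes to Zainab's descendants per capita at each generation.
At generation 1 (Folake, Adaeze, Lanre, Chukwudi) there are 4 shares of (1)/4 = 1/4 each.
Living: Chukwudi — each takes 1/4.
Deceased: Folake, Adaeze, and Lanre. Their combined 3/4 is pooled and carried to generation 2.
At generation 2 (Obafemi, Gbenga, Ebele, Segun, Bankole, Ronke) there are 6 shares of (3/4)/6 = 1/8 each.
Living: Obafemi, Gbenga, Segun, Bankole, and Ronke — each takes 1/8.
Deceased: Ebele. That 1/8 share is carried to generation 3.
At generation 3 (Morounke, Ngozi) there are 2 shares of (1/8)/2 = 1/16 each.
Living: Ngozi — each takes 1/16.
Deceased: Morounke. That 1/16 share is carried to generation 4.
At generation 4 (Chidinma, Kehinde) there are 2 shares of (1/16)/2 = 1/32 each.
Living: Chidinma and Kehinde — each takes 1/32.

Bankole 1/8; Chidinma 1/32; Chukwudi 1/4; Gbenga 1/8; Kehinde 1/32; Ngozi 1/16; Obafemi 1/8; Ronke 1/8; Segun 1/8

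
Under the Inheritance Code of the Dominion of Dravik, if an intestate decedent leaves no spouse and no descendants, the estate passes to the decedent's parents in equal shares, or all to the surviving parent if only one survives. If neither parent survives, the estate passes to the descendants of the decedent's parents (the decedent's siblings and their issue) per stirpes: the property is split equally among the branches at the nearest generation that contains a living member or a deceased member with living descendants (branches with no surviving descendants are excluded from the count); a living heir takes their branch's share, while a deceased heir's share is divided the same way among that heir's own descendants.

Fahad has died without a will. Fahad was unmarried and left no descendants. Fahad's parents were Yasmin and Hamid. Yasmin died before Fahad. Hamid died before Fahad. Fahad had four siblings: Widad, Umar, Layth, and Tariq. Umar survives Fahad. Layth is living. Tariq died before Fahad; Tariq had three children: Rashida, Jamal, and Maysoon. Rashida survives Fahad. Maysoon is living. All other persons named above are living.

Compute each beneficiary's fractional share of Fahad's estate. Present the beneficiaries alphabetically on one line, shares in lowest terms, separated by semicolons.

Neither parent survives and there are no descendants, so the estate passes to Fahad's siblings and their issue per stirpes.
The estate is divided into 4 equal shares of 1/4 among Widad, Umar, Layth, Tariq.
Widad is living and takes 1/4.
Umar is living and takes 1/4.
Layth is living and takes 1/4.
Tariq predeceased; the 1/4 allotted to Tariq's branch passes to Tariq's issue by representation.
The 1/4 is divided into 3 equal shares of 1/12 among Rashida, Jamal, Maysoon.
Rashida is living and takes 1/12.
Jamal is living and takes 1/12.
Maysoon is living and takes 1/12.

Jamal 1/12; Layth 1/4; Maysoon 1/12; Rashida 1/12; Umar 1/4; Widad 1/4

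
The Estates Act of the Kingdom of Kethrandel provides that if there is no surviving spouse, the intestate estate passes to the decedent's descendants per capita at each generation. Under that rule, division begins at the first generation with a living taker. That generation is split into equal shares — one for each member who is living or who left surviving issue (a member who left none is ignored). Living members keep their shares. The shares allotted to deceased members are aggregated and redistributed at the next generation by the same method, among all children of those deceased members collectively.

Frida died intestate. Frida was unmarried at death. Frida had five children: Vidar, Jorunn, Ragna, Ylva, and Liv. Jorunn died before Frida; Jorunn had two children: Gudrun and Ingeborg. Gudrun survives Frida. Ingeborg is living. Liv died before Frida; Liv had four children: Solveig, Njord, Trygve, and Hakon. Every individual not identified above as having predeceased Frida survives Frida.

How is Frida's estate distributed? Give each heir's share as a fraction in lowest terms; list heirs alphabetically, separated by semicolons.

There is no surviving spouse, so the entire estate passes to Frida's descendants per capita at each generation.
At generation 1 (Vidar, Jorunn, Ragna, Ylva, Liv) there are 5 shares of (1)/5 = 1/5 each.
Living: Vidar, Ragna, and Ylva — each takes 1/5.
Deceased: Jorunn and Liv. Their combined 2/5 is pooled and carried to generation 2.
At generation 2 (Gudrun, Ingeborg, Solveig, Njord, Trygve, Hakon) there are 6 shares of (2/5)/6 = 1/15 each.
Living: Gudrun, Ingeborg, Solveig, Njord, Trygve, and Hakon — each takes 1/15.

Gudrun 1/15; Hakon 1/15; Ingeborg 1/15; Njord 1/15; Ragna 1/5; Solveig 1/15; Trygve 1/15; Vidar 1/5; Ylva 1/5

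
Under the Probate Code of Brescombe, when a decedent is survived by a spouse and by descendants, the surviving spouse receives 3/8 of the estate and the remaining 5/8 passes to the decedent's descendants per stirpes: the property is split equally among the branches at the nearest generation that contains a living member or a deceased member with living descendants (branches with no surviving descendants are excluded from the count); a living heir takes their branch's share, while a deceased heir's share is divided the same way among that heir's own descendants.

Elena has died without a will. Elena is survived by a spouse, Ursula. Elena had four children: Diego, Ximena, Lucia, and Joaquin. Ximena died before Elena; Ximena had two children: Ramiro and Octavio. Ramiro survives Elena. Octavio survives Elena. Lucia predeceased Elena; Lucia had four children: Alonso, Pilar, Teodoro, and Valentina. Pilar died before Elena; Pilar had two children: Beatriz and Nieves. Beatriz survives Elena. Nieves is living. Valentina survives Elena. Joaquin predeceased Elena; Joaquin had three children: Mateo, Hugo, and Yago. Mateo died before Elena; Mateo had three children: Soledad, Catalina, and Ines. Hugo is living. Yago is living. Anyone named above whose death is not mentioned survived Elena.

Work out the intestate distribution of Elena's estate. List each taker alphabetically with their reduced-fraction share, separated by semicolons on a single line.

Ursula, as surviving spouse, takes 3/8.
The remaining 5/8 passes to Elena's descendants per stirpes.
The 5/8 is divided into 4 equal shares of 5/32 among Diego, Ximena, Lucia, Joaquin.
Diego is living and takes 5/32.
Ximena predeceased; the 5/32 allotted to Ximena's branch passes to Ximena's issue by representation.
The 5/32 is divided into 2 equal shares of 5/64 among Ramiro, Octavio.
Ramiro is living and takes 5/64.
Octavio is living and takes 5/64.
Lucia predeceased; the 5/32 allotted to Lucia's branch passes to Lucia's issue by representation.
The 5/32 is divided into 4 equal shares of 5/128 among Alonso, Pilar, Teodoro, Valentina.
Alonso is living and takes 5/128.
Pilar predeceased; the 5/128 allotted to Pilar's branch passes to Pilar's issue by representation.
The 5/128 is divided into 2 equal shares of 5/256 among Beatriz, Nieves.
Beatriz is living and takes 5/256.
Nieves is living and takes 5/256.
Teodoro is living and takes 5/128.
Valentina is living and takes 5/128.
Joaquin predeceased; the 5/32 allotted to Joaquin's branch passes to Joaquin's issue by representation.
The 5/32 is divided into 3 equal shares of 5/96 among Mateo, Hugo, Yago.
Mateo predeceased; the 5/96 allotted to Mateo's branch passes to Mateo's issue by representation.
The 5/96 is divided into 3 equal shares of 5/288 among Soledad, Catalina, Ines.
Soledad is living and takes 5/288.
Catalina is living and takes 5/288.
Ines is living and takes 5/288.
Hugo is living and takes 5/96.
Yago is living and takes 5/96.

Alonso 5/128; Beatriz 5/256; Catalina 5/288; Diego 5/32; Hugo 5/96; Ines 5/288; Nieves 5/256; Octavio 5/64; Ramiro 5/64; Soledad 5/288; Teodoro 5/128; Ursula 3/8; Valentina 5/128; Yago 5/96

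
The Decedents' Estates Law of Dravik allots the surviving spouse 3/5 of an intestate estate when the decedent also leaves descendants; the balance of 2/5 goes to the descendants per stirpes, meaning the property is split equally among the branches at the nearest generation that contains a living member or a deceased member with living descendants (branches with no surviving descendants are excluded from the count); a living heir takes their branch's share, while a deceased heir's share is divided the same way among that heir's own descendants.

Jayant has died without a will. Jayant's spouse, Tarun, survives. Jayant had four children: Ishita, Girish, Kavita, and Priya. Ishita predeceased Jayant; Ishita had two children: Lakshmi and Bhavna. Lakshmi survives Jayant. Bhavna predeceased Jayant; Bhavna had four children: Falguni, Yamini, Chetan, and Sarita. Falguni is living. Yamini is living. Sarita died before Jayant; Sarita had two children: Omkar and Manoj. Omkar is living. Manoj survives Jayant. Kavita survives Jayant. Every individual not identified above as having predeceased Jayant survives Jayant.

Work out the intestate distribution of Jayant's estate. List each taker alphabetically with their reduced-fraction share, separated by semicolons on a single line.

Chetan 1/80; Falguni 1/80; Girish 1/10; Kavita 1/10; Lakshmi 1/20; Manoj 1/160; Omkar 1/160; Priya 1/10; Tarun 3/5; Yamini 1/80

Tarun, as surviving spouse, takes 3/5.
The remaining 2/5 passes to Jayant's descendants per stirpes.
The 2/5 is divided into 4 equal shares of 1/10 among Ishita, Girish, Kavita, Priya.
Ishita predeceased; the 1/10 allotted to Ishita's branch passes to Ishita's issue by representation.
The 1/10 is divided into 2 equal shares of 1/20 among Lakshmi, Bhavna.
Lakshmi is living and takes 1/20.
Bhavna predeceased; the 1/20 allotted to Bhavna's branch passes to Bhavna's issue by representation.
The 1/20 is divided into 4 equal shares of 1/80 among Falguni, Yamini, Chetan, Sarita.
Falguni is living and takes 1/80.
Yamini is living and takes 1/80.
Chetan is living and takes 1/80.
Sarita predeceased; the 1/80 allotted to Sarita's branch passes to Sarita's issue by representation.
The 1/80 is divided into 2 equal shares of 1/160 among Omkar, Manoj.
Omkar is living and takes 1/160.
Manoj is living and takes 1/160.
Girish is living and takes 1/10.
Kavita is living and takes 1/10.
Priya is living and takes 1/10.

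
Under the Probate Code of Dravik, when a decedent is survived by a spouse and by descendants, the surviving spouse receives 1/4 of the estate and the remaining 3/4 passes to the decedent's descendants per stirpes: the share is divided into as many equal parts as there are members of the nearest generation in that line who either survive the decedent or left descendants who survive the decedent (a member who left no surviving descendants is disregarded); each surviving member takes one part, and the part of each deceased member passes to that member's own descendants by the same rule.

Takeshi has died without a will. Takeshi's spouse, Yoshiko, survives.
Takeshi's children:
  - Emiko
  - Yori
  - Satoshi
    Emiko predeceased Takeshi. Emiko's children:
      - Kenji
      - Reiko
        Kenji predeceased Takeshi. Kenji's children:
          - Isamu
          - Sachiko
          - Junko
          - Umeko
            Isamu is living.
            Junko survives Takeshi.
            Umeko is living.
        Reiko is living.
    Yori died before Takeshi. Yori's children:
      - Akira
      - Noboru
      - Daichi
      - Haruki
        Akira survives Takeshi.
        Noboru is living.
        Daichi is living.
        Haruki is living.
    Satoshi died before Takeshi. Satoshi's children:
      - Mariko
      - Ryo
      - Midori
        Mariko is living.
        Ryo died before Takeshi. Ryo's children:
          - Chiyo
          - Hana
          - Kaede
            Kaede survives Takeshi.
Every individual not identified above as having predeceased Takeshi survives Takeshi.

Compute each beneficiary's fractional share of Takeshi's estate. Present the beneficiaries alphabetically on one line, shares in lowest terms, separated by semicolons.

Yoshiko, as surviving spouse, takes 1/4.
The remaining 3/4 passes to Takeshi's descendants per stirpes.
The 3/4 is divided into 3 equal shares of 1/4 among Emiko, Yori, Satoshi.
Emiko predeceased; the 1/4 allotted to Emiko's branch passes to Emiko's issue by representation.
The 1/4 is divided into 2 equal shares of 1/8 among Kenji, Reiko.
Kenji predeceased; the 1/8 allotted to Kenji's branch passes to Kenji's issue by representation.
The 1/8 is divided into 4 equal shares of 1/32 among Isamu, Sachiko, Junko, Umeko.
Isamu is living and takes 1/32.
Sachiko is living and takes 1/32.
Junko is living and takes 1/32.
Umeko is living and takes 1/32.
Reiko is living and takes 1/8.
Yori predeceased; the 1/4 allotted to Yori's branch passes to Yori's issue by representation.
The 1/4 is divided into 4 equal shares of 1/16 among Akira, Noboru, Daichi, Haruki.
Akira is living and takes 1/16.
Noboru is living and takes 1/16.
Daichi is living and takes 1/16.
Haruki is living and takes 1/16.
Satoshi predeceased; the 1/4 allotted to Satoshi's branch passes to Satoshi's issue by representation.
The 1/4 is divided into 3 equal shares of 1/12 among Mariko, Ryo, Midori.
Mariko is living and takes 1/12.
Ryo predeceased; the 1/12 allotted to Ryo's branch passes to Ryo's issue by representation.
The 1/12 is divided into 3 equal shares of 1/36 among Chiyo, Hana, Kaede.
Chiyo is living and takes 1/36.
Hana is living and takes 1/36.
Kaede is living and takes 1/36.
Midori is living and takes 1/12.

Akira 1/16; Chiyo 1/36; Daichi 1/16; Hana 1/36; Haruki 1/16; Isamu 1/32; Junko 1/32; Kaede 1/36; Mariko 1/12; Midori 1/12; Noboru 1/16; Reiko 1/8; Sachiko 1/32; Umeko 1/32; Yoshiko 1/4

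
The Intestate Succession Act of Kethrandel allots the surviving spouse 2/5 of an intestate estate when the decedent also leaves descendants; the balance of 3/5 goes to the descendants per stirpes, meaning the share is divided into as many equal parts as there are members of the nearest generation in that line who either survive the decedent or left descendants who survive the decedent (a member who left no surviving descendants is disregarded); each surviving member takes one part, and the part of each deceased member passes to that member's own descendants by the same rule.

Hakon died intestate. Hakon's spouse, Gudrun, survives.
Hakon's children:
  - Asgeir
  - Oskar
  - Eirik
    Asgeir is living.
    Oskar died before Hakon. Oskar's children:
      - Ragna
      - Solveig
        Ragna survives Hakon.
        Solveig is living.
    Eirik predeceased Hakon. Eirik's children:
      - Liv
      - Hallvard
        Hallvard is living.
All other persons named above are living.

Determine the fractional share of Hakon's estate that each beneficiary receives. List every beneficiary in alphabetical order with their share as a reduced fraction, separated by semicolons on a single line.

Gudrun, as surviving spouse, takes 2/5.
The remaining 3/5 passes to Hakon's descendants per stirpes.
The 3/5 is divided into 3 equal shares of 1/5 among Asgeir, Oskar, Eirik.
Asgeir is living and takes 1/5.
Oskar predeceased; the 1/5 allotted to Oskar's branch passes to Oskar's issue by representation.
The 1/5 is divided into 2 equal shares of 1/10 among Ragna, Solveig.
Ragna is living and takes 1/10.
Solveig is living and takes 1/10.
Eirik predeceased; the 1/5 allotted to Eirik's branch passes to Eirik's issue by representation.
The 1/5 is divided into 2 equal shares of 1/10 among Liv, Hallvard.
Liv is living and takes 1/10.
Hallvard is living and takes 1/10.

Asgeir 1/5; Gudrun 2/5; Hallvard 1/10; Liv 1/10; Ragna 1/10; Solveig 1/10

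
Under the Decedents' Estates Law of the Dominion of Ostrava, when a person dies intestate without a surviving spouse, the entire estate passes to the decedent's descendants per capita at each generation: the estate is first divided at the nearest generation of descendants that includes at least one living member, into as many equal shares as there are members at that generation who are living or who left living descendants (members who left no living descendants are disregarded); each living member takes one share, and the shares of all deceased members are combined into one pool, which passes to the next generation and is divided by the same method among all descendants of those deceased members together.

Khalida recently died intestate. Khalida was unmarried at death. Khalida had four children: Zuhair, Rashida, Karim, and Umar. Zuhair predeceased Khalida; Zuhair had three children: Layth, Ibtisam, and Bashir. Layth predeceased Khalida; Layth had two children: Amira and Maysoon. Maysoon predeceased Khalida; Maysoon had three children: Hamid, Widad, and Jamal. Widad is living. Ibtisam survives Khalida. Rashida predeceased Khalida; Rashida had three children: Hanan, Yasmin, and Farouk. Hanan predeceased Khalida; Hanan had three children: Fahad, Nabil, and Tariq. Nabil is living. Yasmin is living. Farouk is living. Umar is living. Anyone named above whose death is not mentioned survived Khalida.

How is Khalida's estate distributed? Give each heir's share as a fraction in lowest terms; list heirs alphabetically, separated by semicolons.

There is no surviving spouse, so the entire estate passes to Khalida's descendants per capita at each generation.
At generation 1 (Zuhair, Rashida, Karim, Umar) there are 4 shares of (1)/4 = 1/4 each.
Living: Karim and Umar — each takes 1/4.
Deceased: Zuhair and Rashida. Their combined 1/2 is pooled and carried to generation 2.
At generation 2 (Layth, Ibtisam, Bashir, Hanan, Yasmin, Farouk) there are 6 shares of (1/2)/6 = 1/12 each.
Living: Ibtisam, Bashir, Yasmin, and Farouk — each takes 1/12.
Deceased: Layth and Hanan. Their combined 1/6 is pooled and carried to generation 3.
At generation 3 (Amira, Maysoon, Fahad, Nabil, Tariq) there are 5 shares of (1/6)/5 = 1/30 each.
Living: Amira, Fahad, Nabil, and Tariq — each takes 1/30.
Deceased: Maysoon. That 1/30 share is carried to generation 4.
At generation 4 (Hamid, Widad, Jamal) there are 3 shares of (1/30)/3 = 1/90 each.
Living: Hamid, Widad, and Jamal — each takes 1/90.

Amira 1/30; Bashir 1/12; Fahad 1/30; Farouk 1/12; Hamid 1/90; Ibtisam 1/12; Jamal 1/90; Karim 1/4; Nabil 1/30; Tariq 1/30; Umar 1/4; Widad 1/90; Yasmin 1/12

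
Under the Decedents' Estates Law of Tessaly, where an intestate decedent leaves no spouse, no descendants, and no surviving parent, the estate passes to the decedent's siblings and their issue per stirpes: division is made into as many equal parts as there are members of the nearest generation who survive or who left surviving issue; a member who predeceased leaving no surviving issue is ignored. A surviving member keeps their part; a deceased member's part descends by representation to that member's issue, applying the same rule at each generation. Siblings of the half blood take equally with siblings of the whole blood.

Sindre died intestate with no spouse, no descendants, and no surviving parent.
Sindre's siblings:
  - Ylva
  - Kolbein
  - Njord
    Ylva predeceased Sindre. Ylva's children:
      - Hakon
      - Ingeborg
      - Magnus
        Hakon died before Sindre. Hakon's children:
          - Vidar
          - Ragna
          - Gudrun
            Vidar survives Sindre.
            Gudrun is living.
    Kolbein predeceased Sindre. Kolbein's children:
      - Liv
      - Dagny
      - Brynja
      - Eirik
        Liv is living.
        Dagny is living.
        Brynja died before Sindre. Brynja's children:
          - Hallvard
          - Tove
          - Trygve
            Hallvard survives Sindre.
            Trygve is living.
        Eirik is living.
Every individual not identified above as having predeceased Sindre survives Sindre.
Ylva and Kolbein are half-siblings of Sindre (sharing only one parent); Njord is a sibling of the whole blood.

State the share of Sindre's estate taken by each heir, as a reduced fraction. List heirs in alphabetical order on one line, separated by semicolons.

No spouse, descendants, or parent survives, so the estate passes to Sindre's siblings per stirpes.
Half-blood and whole-blood siblings take equally under the stated rule.
The estate is divided into 3 equal shares of 1/3 among Ylva, Kolbein, Njord.
Ylva predeceased; the 1/3 allotted to Ylva's branch passes to Ylva's issue by representation.
The 1/3 is divided into 3 equal shares of 1/9 among Hakon, Ingeborg, Magnus.
Hakon predeceased; the 1/9 allotted to Hakon's branch passes to Hakon's issue by representation.
The 1/9 is divided into 3 equal shares of 1/27 among Vidar, Ragna, Gudrun.
Vidar is living and takes 1/27.
Ragna is living and takes 1/27.
Gudrun is living and takes 1/27.
Ingeborg is living and takes 1/9.
Magnus is living and takes 1/9.
Kolbein predeceased; the 1/3 allotted to Kolbein's branch passes to Kolbein's issue by representation.
The 1/3 is divided into 4 equal shares of 1/12 among Liv, Dagny, Brynja, Eirik.
Liv is living and takes 1/12.
Dagny is living and takes 1/12.
Brynja predeceased; the 1/12 allotted to Brynja's branch passes to Brynja's issue by representation.
The 1/12 is divided into 3 equal shares of 1/36 among Hallvard, Tove, Trygve.
Hallvard is living and takes 1/36.
Tove is living and takes 1/36.
Trygve is living and takes 1/36.
Eirik is living and takes 1/12.
Njord is living and takes 1/3.

Dagny 1/12; Eirik 1/12; Gudrun 1/27; Hallvard 1/36; Ingeborg 1/9; Liv 1/12; Magnus 1/9; Njord 1/3; Ragna 1/27; Tove 1/36; Trygve 1/36; Vidar 1/27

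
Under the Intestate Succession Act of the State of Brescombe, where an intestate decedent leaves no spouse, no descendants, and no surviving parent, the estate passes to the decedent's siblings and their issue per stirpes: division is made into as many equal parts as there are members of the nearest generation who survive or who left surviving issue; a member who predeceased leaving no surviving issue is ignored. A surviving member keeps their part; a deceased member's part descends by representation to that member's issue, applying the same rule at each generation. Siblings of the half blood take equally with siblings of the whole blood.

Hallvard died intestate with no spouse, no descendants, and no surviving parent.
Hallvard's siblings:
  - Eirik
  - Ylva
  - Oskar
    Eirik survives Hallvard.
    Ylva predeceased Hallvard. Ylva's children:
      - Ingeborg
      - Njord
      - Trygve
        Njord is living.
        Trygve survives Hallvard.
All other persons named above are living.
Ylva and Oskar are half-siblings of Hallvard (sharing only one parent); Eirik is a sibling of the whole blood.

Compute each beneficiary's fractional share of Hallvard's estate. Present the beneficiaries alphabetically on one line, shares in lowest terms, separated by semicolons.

Eirik 1/3; Ingeborg 1/9; Njord 1/9; Oskar 1/3; Trygve 1/9

No spouse, descendants, or parent survives, so the estate passes to Hallvard's siblings per stirpes.
Half-blood and whole-blood siblings take equally under the stated rule.
The estate is divided into 3 equal shares of 1/3 among Eirik, Ylva, Oskar.
Eirik is living and takes 1/3.
Ylva predeceased; the 1/3 allotted to Ylva's branch passes to Ylva's issue by representation.
The 1/3 is divided into 3 equal shares of 1/9 among Ingeborg, Njord, Trygve.
Ingeborg is living and takes 1/9.
Njord is living and takes 1/9.
Trygve is living and takes 1/9.
Oskar is living and takes 1/3.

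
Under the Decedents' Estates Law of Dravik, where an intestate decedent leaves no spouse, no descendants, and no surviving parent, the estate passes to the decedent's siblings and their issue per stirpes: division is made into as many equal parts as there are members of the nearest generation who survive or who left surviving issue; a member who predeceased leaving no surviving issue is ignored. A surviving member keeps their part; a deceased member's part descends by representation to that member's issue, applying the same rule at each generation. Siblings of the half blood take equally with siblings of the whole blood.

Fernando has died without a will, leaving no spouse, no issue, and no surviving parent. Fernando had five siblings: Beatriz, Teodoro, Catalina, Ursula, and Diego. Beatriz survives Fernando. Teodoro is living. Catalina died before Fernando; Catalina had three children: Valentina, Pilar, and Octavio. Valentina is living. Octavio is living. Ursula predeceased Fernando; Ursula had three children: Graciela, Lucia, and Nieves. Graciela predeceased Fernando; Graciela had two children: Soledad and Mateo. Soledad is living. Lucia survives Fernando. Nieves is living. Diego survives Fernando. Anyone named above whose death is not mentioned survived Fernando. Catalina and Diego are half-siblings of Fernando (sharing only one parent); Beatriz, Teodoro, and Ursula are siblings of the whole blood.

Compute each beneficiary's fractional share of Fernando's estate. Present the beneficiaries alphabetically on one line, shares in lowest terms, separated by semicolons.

Beatriz 1/5; Diego 1/5; Lucia 1/15; Mateo 1/30; Nieves 1/15; Octavio 1/15; Pilar 1/15; Soledad 1/30; Teodoro 1/5; Valentina 1/15

No spouse, descendants, or parent survives, so the estate passes to Fernando's siblings per stirpes.
Half-blood and whole-blood siblings take equally under the stated rule.
The estate is divided into 5 equal shares of 1/5 among Beatriz, Teodoro, Catalina, Ursula, Diego.
Beatriz is living and takes 1/5.
Teodoro is living and takes 1/5.
Catalina predeceased; the 1/5 allotted to Catalina's branch passes to Catalina's issue by representation.
The 1/5 is divided into 3 equal shares of 1/15 among Valentina, Pilar, Octavio.
Valentina is living and takes 1/15.
Pilar is living and takes 1/15.
Octavio is living and takes 1/15.
Ursula predeceased; the 1/5 allotted to Ursula's branch passes to Ursula's issue by representation.
The 1/5 is divided into 3 equal shares of 1/15 among Graciela, Lucia, Nieves.
Graciela predeceased; the 1/15 allotted to Graciela's branch passes to Graciela's issue by representation.
The 1/15 is divided into 2 equal shares of 1/30 among Soledad, Mateo.
Soledad is living and takes 1/30.
Mateo is living and takes 1/30.
Lucia is living and takes 1/15.
Nieves is living and takes 1/15.
Diego is living and takes 1/5.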